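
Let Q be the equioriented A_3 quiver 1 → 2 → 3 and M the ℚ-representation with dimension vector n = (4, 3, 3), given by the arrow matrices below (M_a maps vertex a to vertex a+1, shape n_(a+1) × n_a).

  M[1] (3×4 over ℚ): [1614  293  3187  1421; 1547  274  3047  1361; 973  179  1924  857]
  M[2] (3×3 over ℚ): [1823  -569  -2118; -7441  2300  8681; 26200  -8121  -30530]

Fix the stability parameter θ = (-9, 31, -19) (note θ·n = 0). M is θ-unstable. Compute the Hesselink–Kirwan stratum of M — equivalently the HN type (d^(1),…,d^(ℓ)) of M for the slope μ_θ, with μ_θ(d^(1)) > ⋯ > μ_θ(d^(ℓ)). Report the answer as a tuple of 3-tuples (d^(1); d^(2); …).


Barcode: M ≅ I[1,1], I[1,3]^3. HN layers by μ_θ (2 steps, strictly decreasing):
  μ^(1)=6; μ^(2)=-9

((0, 3, 3); (4, 0, 0))


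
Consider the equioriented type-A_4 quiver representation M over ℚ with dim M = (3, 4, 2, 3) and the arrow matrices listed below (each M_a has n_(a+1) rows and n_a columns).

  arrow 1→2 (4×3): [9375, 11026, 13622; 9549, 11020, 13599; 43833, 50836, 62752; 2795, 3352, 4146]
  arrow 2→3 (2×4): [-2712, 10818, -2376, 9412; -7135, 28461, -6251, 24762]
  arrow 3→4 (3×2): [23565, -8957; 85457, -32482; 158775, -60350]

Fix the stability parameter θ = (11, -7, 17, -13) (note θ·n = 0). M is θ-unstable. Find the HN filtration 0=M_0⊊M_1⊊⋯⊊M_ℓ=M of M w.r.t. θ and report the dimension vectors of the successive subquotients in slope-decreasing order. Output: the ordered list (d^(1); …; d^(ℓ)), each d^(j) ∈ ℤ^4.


Barcode: M ≅ I[1,2], I[1,4]^2, I[2,2], I[4,4]. HN layers by μ_θ (3 steps, strictly decreasing):
  μ^(1)=2; μ^(2)=-7; μ^(3)=-13

((3, 3, 2, 2); (0, 1, 0, 0); (0, 0, 0, 1))


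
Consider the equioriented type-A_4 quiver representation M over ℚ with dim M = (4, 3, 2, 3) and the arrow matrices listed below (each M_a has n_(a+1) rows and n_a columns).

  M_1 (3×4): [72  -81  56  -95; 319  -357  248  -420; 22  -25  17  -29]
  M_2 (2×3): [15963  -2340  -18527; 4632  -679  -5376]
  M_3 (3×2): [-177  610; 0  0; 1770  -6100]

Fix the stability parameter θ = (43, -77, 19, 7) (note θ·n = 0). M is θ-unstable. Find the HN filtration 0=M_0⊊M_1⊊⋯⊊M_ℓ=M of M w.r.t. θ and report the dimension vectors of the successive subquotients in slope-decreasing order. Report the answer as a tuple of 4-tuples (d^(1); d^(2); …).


Barcode: M ≅ I[1,1], I[1,2], I[1,3], I[1,4], I[4,4]^2. HN layers by μ_θ (5 steps, strictly decreasing):
  μ^(1)=43; μ^(2)=19; μ^(3)=13; μ^(4)=7; μ^(5)=-17

((1, 0, 0, 0); (0, 0, 1, 0); (0, 0, 1, 1); (0, 0, 0, 2); (3, 3, 0, 0))


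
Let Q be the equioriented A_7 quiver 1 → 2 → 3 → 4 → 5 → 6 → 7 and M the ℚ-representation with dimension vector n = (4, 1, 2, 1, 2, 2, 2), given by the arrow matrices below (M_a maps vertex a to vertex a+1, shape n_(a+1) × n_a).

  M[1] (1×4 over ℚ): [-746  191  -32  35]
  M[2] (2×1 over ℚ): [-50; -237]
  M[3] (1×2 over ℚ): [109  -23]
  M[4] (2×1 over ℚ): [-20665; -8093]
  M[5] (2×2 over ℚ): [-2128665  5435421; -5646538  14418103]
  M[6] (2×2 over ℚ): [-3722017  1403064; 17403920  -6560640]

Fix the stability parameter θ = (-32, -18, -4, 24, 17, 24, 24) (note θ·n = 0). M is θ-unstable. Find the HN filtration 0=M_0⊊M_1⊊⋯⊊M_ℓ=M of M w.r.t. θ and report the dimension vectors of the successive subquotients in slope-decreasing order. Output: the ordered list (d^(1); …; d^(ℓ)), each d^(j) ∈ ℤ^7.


Interval decomposition of M: I[1,1]^3, I[1,6], I[3,3], I[5,7], I[7,7].
HN type (ℓ=6): μ^(1)=24; μ^(2)=41/2; μ^(3)=17; μ^(4)=-4; μ^(5)=-18; μ^(6)=-32

((0, 0, 0, 0, 0, 2, 2); (0, 0, 0, 1, 1, 0, 0); (0, 0, 0, 0, 1, 0, 0); (0, 0, 2, 0, 0, 0, 0); (0, 1, 0, 0, 0, 0, 0); (4, 0, 0, 0, 0, 0, 0))


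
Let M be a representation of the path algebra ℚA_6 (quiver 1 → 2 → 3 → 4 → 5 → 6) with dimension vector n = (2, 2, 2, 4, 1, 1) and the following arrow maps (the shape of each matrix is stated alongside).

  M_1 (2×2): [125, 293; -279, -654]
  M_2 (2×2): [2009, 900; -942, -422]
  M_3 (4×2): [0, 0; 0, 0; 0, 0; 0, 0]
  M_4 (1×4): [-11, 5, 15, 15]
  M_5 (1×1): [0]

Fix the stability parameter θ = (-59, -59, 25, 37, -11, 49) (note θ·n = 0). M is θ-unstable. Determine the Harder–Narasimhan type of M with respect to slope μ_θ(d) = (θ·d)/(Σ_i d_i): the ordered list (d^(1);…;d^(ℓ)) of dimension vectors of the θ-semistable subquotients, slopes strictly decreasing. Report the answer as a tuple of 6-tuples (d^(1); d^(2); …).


Barcode: M ≅ I[1,3]^2, I[4,4]^3, I[4,5], I[6,6]. HN layers by μ_θ (5 steps, strictly decreasing):
  μ^(1)=49; μ^(2)=37; μ^(3)=25; μ^(4)=13; μ^(5)=-59

((0, 0, 0, 0, 0, 1); (0, 0, 0, 3, 0, 0); (0, 0, 2, 0, 0, 0); (0, 0, 0, 1, 1, 0); (2, 2, 0, 0, 0, 0))


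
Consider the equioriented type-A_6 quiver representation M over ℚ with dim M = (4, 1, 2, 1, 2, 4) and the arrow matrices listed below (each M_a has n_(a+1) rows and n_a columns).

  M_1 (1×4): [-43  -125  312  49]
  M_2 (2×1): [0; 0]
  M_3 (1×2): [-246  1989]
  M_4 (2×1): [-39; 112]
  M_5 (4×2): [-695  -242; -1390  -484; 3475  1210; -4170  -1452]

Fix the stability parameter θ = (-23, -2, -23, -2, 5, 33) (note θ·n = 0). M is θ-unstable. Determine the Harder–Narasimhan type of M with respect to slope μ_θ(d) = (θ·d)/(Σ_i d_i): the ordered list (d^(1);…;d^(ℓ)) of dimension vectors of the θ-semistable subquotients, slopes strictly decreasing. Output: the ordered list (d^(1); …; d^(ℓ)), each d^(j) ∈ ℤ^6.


Barcode: M ≅ I[1,1]^3, I[1,2], I[3,3], I[3,6], I[5,5], I[6,6]^3. HN layers by μ_θ (4 steps, strictly decreasing):
  μ^(1)=33; μ^(2)=5; μ^(3)=-2; μ^(4)=-23

((0, 0, 0, 0, 0, 4); (0, 0, 0, 0, 2, 0); (0, 1, 0, 1, 0, 0); (4, 0, 2, 0, 0, 0))


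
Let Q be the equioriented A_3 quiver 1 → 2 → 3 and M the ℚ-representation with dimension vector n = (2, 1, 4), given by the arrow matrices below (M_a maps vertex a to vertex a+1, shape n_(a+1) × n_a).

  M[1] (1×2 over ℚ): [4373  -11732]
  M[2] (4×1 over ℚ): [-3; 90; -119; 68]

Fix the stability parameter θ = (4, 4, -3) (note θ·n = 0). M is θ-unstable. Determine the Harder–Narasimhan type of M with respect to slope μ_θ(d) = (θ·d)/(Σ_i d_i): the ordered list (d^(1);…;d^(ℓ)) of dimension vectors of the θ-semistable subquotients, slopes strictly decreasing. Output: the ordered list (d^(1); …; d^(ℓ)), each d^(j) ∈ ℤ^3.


Barcode: M ≅ I[1,1], I[1,3], I[3,3]^3. HN layers by μ_θ (3 steps, strictly decreasing):
  μ^(1)=4; μ^(2)=5/3; μ^(3)=-3

((1, 0, 0); (1, 1, 1); (0, 0, 3))


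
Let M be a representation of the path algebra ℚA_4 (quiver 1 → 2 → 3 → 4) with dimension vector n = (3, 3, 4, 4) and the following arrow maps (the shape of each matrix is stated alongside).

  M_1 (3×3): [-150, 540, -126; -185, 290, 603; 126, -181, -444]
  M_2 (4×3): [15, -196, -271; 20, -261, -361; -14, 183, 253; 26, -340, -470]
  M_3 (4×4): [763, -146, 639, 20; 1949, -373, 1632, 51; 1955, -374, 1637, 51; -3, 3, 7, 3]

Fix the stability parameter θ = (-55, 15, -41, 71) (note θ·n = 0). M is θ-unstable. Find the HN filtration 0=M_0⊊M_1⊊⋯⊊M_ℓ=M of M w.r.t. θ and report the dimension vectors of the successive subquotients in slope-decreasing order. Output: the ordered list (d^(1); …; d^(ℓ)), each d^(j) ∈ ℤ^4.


Interval decomposition of M: I[1,1], I[1,4]^2, I[2,2], I[3,4]^2.
HN type (ℓ=5): μ^(1)=71; μ^(2)=15; μ^(3)=-13; μ^(4)=-41; μ^(5)=-55

((0, 0, 0, 4); (0, 1, 0, 0); (0, 2, 2, 0); (0, 0, 2, 0); (3, 0, 0, 0))


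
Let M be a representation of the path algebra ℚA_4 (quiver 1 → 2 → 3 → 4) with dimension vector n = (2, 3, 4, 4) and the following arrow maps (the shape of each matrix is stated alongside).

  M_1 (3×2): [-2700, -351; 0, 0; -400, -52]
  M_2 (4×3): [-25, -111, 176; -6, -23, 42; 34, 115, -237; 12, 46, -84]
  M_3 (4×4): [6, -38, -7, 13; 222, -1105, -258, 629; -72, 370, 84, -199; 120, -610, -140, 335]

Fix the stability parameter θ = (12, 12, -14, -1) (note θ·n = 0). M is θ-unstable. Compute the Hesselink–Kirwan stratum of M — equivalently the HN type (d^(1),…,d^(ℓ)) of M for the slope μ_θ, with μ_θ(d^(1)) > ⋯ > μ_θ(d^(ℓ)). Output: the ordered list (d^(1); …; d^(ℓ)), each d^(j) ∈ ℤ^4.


Barcode: M ≅ I[1,1], I[1,3], I[2,4]^2, I[3,4], I[4,4]. HN layers by μ_θ (4 steps, strictly decreasing):
  μ^(1)=12; μ^(2)=10/3; μ^(3)=-1; μ^(4)=-14

((1, 0, 0, 0); (1, 1, 1, 0); (0, 2, 2, 4); (0, 0, 1, 0))


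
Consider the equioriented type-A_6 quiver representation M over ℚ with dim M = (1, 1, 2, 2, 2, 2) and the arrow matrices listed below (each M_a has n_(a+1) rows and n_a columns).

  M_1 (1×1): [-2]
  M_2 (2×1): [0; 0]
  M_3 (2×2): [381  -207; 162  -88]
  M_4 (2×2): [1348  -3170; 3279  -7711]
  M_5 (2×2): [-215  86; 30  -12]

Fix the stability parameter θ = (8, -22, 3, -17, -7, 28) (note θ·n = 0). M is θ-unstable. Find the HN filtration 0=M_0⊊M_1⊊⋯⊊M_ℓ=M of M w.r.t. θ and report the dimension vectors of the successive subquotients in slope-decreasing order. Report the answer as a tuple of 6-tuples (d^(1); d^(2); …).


Barcode: M ≅ I[1,2], I[3,5], I[3,6], I[6,6]. HN layers by μ_θ (2 steps, strictly decreasing):
  μ^(1)=28; μ^(2)=-7

((0, 0, 0, 0, 0, 2); (1, 1, 2, 2, 2, 0))


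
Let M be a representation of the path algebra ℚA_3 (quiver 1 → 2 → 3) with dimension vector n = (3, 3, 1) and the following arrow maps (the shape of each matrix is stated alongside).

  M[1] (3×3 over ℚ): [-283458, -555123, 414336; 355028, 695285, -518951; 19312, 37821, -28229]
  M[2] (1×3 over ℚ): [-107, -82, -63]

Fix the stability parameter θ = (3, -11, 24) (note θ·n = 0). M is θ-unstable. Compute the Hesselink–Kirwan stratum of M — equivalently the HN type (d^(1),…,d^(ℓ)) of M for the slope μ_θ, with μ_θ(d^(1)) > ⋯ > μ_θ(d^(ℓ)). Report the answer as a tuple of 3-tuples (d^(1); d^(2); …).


Interval decomposition of M: I[1,1], I[1,2], I[1,3], I[2,2].
HN type (ℓ=4): μ^(1)=24; μ^(2)=3; μ^(3)=-4; μ^(4)=-11

((0, 0, 1); (1, 0, 0); (2, 2, 0); (0, 1, 0))


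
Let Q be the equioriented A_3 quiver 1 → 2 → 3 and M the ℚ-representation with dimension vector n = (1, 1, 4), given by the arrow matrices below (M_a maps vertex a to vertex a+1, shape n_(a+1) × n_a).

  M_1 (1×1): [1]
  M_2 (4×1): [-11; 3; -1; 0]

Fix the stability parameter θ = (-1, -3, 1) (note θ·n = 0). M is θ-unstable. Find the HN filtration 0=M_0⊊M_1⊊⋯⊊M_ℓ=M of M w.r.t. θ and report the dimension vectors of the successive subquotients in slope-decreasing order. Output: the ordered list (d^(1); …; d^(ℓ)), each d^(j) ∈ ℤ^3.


Interval decomposition of M: I[1,3], I[3,3]^3.
HN type (ℓ=2): μ^(1)=1; μ^(2)=-2

((0, 0, 4); (1, 1, 0))


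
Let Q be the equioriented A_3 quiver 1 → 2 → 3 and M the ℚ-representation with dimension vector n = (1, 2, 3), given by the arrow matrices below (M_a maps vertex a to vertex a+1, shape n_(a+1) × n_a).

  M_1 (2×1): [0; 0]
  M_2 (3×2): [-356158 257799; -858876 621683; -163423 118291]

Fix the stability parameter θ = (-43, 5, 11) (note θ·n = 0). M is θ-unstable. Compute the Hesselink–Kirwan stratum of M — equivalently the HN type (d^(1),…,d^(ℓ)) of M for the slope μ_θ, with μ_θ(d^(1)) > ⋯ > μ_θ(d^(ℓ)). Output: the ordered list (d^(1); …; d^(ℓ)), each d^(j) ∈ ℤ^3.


Via rank(M_{q-1}∘⋯∘M_p): M ≅ I[1,1], I[2,3]^2, I[3,3].
μ_θ-semistable layers: μ^(1)=11; μ^(2)=5; μ^(3)=-43

((0, 0, 3); (0, 2, 0); (1, 0, 0))


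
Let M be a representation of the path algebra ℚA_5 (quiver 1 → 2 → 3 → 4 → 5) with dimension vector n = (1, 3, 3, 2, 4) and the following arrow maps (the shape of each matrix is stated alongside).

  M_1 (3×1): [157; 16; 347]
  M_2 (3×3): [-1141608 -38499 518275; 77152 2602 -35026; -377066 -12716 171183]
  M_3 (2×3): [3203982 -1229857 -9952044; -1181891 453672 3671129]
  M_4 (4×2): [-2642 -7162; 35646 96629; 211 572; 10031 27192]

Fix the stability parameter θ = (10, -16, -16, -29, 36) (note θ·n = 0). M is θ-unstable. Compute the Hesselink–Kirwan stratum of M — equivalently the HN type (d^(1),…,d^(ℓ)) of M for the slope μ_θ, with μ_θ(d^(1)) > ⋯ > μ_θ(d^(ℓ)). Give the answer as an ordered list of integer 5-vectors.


Interval decomposition of M: I[1,3], I[2,2], I[2,5], I[3,5], I[5,5]^2.
HN type (ℓ=5): μ^(1)=36; μ^(2)=-22/3; μ^(3)=-16; μ^(4)=-61/3; μ^(5)=-45/2

((0, 0, 0, 0, 4); (1, 1, 1, 0, 0); (0, 1, 0, 0, 0); (0, 1, 1, 1, 0); (0, 0, 1, 1, 0))


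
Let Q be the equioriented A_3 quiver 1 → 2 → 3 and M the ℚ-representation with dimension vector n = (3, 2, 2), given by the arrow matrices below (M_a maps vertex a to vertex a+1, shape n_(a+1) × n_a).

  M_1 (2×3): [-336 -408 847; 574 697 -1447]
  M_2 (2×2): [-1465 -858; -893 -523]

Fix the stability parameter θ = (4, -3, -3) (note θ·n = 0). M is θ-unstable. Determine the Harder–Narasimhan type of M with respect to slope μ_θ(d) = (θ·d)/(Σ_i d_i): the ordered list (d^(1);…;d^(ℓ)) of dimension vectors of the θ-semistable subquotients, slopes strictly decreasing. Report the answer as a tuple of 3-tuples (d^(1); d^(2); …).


Via rank(M_{q-1}∘⋯∘M_p): M ≅ I[1,1], I[1,3]^2.
μ_θ-semistable layers: μ^(1)=4; μ^(2)=-2/3

((1, 0, 0); (2, 2, 2))


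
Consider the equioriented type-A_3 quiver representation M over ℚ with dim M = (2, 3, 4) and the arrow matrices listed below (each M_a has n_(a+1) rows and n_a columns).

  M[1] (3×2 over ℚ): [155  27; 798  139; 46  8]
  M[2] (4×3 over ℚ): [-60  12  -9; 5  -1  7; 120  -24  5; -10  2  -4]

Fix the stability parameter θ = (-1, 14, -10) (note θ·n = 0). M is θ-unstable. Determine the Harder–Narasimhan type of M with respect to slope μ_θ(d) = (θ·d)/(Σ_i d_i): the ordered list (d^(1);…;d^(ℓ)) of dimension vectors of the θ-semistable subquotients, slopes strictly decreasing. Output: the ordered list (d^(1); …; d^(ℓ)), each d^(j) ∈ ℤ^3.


Via rank(M_{q-1}∘⋯∘M_p): M ≅ I[1,2], I[1,3], I[2,3], I[3,3]^2.
μ_θ-semistable layers: μ^(1)=14; μ^(2)=2; μ^(3)=-1; μ^(4)=-10

((0, 1, 0); (0, 2, 2); (2, 0, 0); (0, 0, 2))


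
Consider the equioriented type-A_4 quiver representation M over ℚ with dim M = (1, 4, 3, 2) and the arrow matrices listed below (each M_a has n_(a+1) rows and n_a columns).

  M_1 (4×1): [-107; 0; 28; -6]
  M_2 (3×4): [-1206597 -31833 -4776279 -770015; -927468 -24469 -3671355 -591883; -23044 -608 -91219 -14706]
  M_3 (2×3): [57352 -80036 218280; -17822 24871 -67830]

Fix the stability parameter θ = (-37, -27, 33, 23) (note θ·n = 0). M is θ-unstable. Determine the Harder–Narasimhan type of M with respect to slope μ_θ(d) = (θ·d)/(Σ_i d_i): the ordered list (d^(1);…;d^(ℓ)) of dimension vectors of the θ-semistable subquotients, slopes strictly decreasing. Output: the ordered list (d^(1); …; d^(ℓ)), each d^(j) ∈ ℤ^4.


Interval decomposition of M: I[1,3], I[2,2], I[2,3], I[2,4], I[4,4].
HN type (ℓ=5): μ^(1)=33; μ^(2)=28; μ^(3)=23; μ^(4)=-27; μ^(5)=-37

((0, 0, 2, 0); (0, 0, 1, 1); (0, 0, 0, 1); (0, 4, 0, 0); (1, 0, 0, 0))


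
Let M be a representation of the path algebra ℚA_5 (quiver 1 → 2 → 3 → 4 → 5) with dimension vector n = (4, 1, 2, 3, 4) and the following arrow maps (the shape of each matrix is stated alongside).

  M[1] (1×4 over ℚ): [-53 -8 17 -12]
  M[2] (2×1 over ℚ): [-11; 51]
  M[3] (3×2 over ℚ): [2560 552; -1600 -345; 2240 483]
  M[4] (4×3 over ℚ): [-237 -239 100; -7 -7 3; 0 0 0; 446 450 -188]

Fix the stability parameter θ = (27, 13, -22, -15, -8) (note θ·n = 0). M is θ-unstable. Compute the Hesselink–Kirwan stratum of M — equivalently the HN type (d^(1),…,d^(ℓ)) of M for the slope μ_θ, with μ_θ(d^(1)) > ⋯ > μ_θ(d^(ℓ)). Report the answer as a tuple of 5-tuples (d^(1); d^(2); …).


Interval decomposition of M: I[1,1]^3, I[1,5], I[3,3], I[4,4], I[4,5], I[5,5]^2.
HN type (ℓ=5): μ^(1)=27; μ^(2)=-1; μ^(3)=-8; μ^(4)=-15; μ^(5)=-22

((3, 0, 0, 0, 0); (1, 1, 1, 1, 1); (0, 0, 0, 0, 3); (0, 0, 0, 2, 0); (0, 0, 1, 0, 0))


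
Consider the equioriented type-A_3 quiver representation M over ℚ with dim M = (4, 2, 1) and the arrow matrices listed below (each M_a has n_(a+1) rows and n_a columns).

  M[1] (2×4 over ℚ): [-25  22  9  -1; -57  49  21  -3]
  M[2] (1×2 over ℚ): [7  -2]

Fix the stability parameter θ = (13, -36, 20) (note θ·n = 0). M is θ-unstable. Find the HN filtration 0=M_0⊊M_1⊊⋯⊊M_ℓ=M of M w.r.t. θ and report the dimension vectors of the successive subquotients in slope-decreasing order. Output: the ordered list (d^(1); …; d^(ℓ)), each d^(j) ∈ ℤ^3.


Barcode: M ≅ I[1,1]^2, I[1,2], I[1,3]. HN layers by μ_θ (3 steps, strictly decreasing):
  μ^(1)=20; μ^(2)=13; μ^(3)=-23/2

((0, 0, 1); (2, 0, 0); (2, 2, 0))


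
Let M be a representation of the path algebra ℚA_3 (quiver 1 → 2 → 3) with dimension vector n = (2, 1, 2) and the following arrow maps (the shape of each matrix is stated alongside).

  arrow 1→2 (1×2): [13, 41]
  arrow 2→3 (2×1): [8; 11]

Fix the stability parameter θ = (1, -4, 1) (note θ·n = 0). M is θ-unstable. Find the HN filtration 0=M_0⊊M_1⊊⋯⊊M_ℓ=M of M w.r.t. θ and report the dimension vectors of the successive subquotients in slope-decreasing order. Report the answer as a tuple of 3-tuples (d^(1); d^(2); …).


Via rank(M_{q-1}∘⋯∘M_p): M ≅ I[1,1], I[1,3], I[3,3].
μ_θ-semistable layers: μ^(1)=1; μ^(2)=-3/2

((1, 0, 2); (1, 1, 0))


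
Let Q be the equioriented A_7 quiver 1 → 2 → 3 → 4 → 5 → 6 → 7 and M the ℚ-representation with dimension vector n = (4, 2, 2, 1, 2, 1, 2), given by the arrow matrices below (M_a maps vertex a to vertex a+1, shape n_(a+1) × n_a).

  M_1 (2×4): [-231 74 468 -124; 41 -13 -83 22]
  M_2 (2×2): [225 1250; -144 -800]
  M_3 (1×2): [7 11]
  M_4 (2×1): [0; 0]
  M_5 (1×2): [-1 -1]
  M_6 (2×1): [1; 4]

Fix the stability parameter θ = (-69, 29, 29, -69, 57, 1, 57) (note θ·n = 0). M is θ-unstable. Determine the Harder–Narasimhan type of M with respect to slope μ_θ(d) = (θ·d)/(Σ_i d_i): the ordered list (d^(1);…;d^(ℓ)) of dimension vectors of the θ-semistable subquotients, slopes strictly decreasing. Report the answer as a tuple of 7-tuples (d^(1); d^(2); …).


Via rank(M_{q-1}∘⋯∘M_p): M ≅ I[1,1]^2, I[1,2], I[1,4], I[3,3], I[5,5], I[5,7], I[7,7].
μ_θ-semistable layers: μ^(1)=57; μ^(2)=29; μ^(3)=-11/3; μ^(4)=-69

((0, 0, 0, 0, 1, 0, 2); (0, 1, 1, 0, 1, 1, 0); (0, 1, 1, 1, 0, 0, 0); (4, 0, 0, 0, 0, 0, 0))


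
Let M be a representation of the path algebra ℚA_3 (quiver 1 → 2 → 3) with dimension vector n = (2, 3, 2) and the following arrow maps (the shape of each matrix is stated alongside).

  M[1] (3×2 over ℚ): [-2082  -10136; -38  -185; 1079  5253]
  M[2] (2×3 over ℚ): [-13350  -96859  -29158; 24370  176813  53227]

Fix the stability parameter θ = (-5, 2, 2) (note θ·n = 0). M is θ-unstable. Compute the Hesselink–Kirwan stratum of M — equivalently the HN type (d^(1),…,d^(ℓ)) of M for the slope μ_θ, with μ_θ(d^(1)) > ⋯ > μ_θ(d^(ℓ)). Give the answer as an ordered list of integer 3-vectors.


Barcode: M ≅ I[1,3]^2, I[2,2]. HN layers by μ_θ (2 steps, strictly decreasing):
  μ^(1)=2; μ^(2)=-5

((0, 3, 2); (2, 0, 0))


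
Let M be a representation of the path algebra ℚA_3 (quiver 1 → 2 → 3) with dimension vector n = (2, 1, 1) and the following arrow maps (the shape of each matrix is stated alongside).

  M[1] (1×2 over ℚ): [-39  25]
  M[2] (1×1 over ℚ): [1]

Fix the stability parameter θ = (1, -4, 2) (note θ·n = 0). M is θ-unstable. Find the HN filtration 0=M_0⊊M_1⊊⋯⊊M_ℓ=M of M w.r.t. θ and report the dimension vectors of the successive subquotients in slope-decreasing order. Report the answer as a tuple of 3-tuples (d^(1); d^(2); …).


Via rank(M_{q-1}∘⋯∘M_p): M ≅ I[1,1], I[1,3].
μ_θ-semistable layers: μ^(1)=2; μ^(2)=1; μ^(3)=-3/2

((0, 0, 1); (1, 0, 0); (1, 1, 0))


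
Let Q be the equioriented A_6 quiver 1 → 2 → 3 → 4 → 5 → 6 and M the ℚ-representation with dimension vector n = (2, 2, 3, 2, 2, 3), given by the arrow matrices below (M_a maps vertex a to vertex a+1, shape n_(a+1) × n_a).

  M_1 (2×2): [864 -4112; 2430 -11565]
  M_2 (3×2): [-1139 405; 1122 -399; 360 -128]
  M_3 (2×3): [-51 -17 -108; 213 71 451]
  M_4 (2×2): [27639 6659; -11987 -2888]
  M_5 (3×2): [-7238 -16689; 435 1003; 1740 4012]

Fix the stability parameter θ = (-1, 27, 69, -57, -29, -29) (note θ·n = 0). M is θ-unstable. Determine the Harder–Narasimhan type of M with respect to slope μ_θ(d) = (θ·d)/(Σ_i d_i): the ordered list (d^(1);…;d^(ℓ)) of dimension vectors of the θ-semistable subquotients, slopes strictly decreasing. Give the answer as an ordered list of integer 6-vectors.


Interval decomposition of M: I[1,1], I[1,3], I[2,6], I[3,6], I[6,6].
HN type (ℓ=6): μ^(1)=69; μ^(2)=27; μ^(3)=-1; μ^(4)=-19/5; μ^(5)=-23/2; μ^(6)=-29

((0, 0, 1, 0, 0, 0); (0, 1, 0, 0, 0, 0); (2, 0, 0, 0, 0, 0); (0, 1, 1, 1, 1, 1); (0, 0, 1, 1, 1, 1); (0, 0, 0, 0, 0, 1))


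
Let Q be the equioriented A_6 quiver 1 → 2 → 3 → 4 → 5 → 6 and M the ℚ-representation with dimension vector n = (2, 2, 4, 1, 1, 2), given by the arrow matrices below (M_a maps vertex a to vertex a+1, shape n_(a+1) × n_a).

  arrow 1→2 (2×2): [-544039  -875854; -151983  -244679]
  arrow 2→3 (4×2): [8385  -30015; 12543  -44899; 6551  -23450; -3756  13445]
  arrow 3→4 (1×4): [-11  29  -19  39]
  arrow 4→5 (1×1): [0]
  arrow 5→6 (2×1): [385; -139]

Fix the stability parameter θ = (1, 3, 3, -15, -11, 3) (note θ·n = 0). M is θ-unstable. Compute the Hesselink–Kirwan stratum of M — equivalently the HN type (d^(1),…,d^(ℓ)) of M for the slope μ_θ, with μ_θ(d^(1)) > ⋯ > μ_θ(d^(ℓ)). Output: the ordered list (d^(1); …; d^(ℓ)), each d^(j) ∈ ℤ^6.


Barcode: M ≅ I[1,3], I[1,4], I[3,3]^2, I[5,6], I[6,6]. HN layers by μ_θ (4 steps, strictly decreasing):
  μ^(1)=3; μ^(2)=1; μ^(3)=-2; μ^(4)=-11

((0, 1, 3, 0, 0, 2); (1, 0, 0, 0, 0, 0); (1, 1, 1, 1, 0, 0); (0, 0, 0, 0, 1, 0))


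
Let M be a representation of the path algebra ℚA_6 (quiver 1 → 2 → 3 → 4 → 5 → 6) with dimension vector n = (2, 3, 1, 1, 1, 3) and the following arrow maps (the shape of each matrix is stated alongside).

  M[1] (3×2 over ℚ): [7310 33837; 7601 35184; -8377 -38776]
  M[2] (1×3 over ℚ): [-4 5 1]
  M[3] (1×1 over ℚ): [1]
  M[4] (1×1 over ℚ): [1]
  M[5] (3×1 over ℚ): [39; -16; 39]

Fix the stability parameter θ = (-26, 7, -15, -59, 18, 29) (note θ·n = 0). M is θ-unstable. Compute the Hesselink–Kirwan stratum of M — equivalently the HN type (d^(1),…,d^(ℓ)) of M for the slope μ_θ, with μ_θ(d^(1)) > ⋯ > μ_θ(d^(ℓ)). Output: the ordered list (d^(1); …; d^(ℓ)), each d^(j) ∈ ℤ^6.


Barcode: M ≅ I[1,2], I[1,6], I[2,2], I[6,6]^2. HN layers by μ_θ (5 steps, strictly decreasing):
  μ^(1)=29; μ^(2)=18; μ^(3)=7; μ^(4)=-67/3; μ^(5)=-26

((0, 0, 0, 0, 0, 3); (0, 0, 0, 0, 1, 0); (0, 2, 0, 0, 0, 0); (0, 1, 1, 1, 0, 0); (2, 0, 0, 0, 0, 0))


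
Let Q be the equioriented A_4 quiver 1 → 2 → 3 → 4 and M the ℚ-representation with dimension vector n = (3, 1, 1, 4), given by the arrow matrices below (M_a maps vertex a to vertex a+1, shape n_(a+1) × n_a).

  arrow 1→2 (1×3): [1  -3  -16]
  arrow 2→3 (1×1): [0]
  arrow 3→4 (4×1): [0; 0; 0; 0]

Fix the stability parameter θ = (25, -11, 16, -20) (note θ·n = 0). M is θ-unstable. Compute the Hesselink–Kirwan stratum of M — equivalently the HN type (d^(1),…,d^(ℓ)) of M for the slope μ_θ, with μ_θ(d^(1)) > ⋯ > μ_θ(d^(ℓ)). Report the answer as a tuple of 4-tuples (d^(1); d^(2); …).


Via rank(M_{q-1}∘⋯∘M_p): M ≅ I[1,1]^2, I[1,2], I[3,3], I[4,4]^4.
μ_θ-semistable layers: μ^(1)=25; μ^(2)=16; μ^(3)=7; μ^(4)=-20

((2, 0, 0, 0); (0, 0, 1, 0); (1, 1, 0, 0); (0, 0, 0, 4))


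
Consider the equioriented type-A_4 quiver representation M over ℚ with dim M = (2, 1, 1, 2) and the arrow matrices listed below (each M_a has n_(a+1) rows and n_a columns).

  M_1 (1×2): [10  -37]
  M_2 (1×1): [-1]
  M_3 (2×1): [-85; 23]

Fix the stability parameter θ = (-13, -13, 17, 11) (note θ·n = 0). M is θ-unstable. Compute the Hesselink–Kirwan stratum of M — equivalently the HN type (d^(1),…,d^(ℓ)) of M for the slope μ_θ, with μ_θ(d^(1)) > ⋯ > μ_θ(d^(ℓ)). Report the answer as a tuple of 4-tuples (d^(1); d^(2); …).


Via rank(M_{q-1}∘⋯∘M_p): M ≅ I[1,1], I[1,4], I[4,4].
μ_θ-semistable layers: μ^(1)=14; μ^(2)=11; μ^(3)=-13

((0, 0, 1, 1); (0, 0, 0, 1); (2, 1, 0, 0))


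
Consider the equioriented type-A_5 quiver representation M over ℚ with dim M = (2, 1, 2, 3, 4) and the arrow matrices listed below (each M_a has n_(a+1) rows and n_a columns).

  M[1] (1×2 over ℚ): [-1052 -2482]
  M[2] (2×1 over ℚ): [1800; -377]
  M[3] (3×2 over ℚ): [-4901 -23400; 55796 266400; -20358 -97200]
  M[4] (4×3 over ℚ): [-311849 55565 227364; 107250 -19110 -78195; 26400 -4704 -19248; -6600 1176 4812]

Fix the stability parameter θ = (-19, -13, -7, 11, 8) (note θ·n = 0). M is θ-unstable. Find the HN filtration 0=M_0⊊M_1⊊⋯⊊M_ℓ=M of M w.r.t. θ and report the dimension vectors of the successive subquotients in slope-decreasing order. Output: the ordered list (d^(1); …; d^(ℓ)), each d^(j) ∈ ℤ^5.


Interval decomposition of M: I[1,1], I[1,3], I[3,5], I[4,4], I[4,5], I[5,5]^2.
HN type (ℓ=6): μ^(1)=11; μ^(2)=19/2; μ^(3)=8; μ^(4)=-7; μ^(5)=-13; μ^(6)=-19

((0, 0, 0, 1, 0); (0, 0, 0, 2, 2); (0, 0, 0, 0, 2); (0, 0, 2, 0, 0); (0, 1, 0, 0, 0); (2, 0, 0, 0, 0))


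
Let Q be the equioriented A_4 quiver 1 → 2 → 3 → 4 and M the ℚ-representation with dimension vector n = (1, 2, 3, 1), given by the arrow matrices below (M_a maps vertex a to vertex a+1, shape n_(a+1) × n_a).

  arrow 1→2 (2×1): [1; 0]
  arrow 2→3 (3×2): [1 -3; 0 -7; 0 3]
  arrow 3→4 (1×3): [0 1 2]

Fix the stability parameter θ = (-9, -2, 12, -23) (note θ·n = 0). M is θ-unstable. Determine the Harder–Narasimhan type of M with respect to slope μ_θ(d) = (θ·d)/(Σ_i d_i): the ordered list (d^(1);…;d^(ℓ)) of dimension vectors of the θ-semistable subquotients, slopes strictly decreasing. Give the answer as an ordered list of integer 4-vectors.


Interval decomposition of M: I[1,3], I[2,4], I[3,3].
HN type (ℓ=4): μ^(1)=12; μ^(2)=-2; μ^(3)=-13/3; μ^(4)=-9

((0, 0, 2, 0); (0, 1, 0, 0); (0, 1, 1, 1); (1, 0, 0, 0))


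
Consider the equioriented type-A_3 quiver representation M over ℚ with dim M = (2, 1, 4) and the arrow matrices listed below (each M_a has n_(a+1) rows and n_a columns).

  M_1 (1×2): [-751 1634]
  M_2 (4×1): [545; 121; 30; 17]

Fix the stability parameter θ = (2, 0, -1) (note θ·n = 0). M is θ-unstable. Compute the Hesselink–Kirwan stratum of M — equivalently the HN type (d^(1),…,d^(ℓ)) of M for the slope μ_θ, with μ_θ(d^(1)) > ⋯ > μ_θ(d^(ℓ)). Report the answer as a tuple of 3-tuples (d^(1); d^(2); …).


Barcode: M ≅ I[1,1], I[1,3], I[3,3]^3. HN layers by μ_θ (3 steps, strictly decreasing):
  μ^(1)=2; μ^(2)=1/3; μ^(3)=-1

((1, 0, 0); (1, 1, 1); (0, 0, 3))


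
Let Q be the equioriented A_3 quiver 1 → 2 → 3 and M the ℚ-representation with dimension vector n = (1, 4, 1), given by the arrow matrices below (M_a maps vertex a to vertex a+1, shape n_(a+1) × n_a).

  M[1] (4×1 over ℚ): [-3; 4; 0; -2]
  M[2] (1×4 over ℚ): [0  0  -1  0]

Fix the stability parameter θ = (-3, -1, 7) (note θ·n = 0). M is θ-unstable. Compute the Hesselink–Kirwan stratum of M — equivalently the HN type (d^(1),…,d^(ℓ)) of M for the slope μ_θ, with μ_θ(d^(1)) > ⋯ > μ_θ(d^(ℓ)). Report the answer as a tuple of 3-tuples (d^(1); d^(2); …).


Barcode: M ≅ I[1,2], I[2,2]^2, I[2,3]. HN layers by μ_θ (3 steps, strictly decreasing):
  μ^(1)=7; μ^(2)=-1; μ^(3)=-3

((0, 0, 1); (0, 4, 0); (1, 0, 0))


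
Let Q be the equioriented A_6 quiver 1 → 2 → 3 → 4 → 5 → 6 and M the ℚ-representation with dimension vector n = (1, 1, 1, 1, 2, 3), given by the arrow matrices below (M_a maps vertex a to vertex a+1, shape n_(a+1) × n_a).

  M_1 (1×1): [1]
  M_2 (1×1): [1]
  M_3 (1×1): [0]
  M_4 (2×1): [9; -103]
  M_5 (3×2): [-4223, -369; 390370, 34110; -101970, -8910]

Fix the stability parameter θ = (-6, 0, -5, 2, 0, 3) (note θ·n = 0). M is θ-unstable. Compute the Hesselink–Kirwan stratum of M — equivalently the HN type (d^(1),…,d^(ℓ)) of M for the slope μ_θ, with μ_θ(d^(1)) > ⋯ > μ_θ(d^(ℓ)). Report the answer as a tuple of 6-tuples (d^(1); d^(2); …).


Interval decomposition of M: I[1,3], I[4,5], I[5,6], I[6,6]^2.
HN type (ℓ=5): μ^(1)=3; μ^(2)=1; μ^(3)=0; μ^(4)=-5/2; μ^(5)=-6

((0, 0, 0, 0, 0, 3); (0, 0, 0, 1, 1, 0); (0, 0, 0, 0, 1, 0); (0, 1, 1, 0, 0, 0); (1, 0, 0, 0, 0, 0))


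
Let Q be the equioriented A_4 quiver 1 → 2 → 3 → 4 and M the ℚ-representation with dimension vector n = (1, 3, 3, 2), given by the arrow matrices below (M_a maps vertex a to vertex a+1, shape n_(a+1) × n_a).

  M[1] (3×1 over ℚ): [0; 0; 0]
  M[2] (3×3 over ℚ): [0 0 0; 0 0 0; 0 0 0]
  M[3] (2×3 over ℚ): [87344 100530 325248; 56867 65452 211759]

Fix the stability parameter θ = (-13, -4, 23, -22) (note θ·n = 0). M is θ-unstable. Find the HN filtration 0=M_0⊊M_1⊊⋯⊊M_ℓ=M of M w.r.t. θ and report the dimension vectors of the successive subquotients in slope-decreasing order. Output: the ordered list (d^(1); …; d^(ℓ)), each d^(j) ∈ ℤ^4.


Via rank(M_{q-1}∘⋯∘M_p): M ≅ I[1,1], I[2,2]^3, I[3,3], I[3,4]^2.
μ_θ-semistable layers: μ^(1)=23; μ^(2)=1/2; μ^(3)=-4; μ^(4)=-13

((0, 0, 1, 0); (0, 0, 2, 2); (0, 3, 0, 0); (1, 0, 0, 0))


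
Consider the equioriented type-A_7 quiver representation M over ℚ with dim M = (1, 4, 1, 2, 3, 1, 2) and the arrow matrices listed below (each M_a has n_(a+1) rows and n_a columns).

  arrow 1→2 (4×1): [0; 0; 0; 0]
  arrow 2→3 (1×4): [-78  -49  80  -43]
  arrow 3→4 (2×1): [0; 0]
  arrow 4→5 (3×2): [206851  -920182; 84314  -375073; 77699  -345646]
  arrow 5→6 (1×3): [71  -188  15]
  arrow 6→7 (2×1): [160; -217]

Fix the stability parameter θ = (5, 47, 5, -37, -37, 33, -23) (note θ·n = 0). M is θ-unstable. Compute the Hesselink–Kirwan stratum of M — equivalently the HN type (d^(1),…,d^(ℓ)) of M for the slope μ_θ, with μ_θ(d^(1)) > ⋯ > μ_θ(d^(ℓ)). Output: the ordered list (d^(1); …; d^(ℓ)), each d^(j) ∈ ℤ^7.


Via rank(M_{q-1}∘⋯∘M_p): M ≅ I[1,1], I[2,2]^3, I[2,3], I[4,5], I[4,7], I[5,5], I[7,7].
μ_θ-semistable layers: μ^(1)=47; μ^(2)=26; μ^(3)=5; μ^(4)=-23; μ^(5)=-37

((0, 3, 0, 0, 0, 0, 0); (0, 1, 1, 0, 0, 0, 0); (1, 0, 0, 0, 0, 1, 1); (0, 0, 0, 0, 0, 0, 1); (0, 0, 0, 2, 3, 0, 0))


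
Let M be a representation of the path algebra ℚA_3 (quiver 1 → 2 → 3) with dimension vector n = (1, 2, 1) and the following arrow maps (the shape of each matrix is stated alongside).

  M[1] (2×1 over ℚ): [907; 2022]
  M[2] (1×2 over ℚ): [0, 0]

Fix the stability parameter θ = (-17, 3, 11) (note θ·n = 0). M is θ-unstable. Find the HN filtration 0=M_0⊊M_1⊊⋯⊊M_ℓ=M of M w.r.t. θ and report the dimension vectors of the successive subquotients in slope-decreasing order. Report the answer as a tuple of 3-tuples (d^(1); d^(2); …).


Via rank(M_{q-1}∘⋯∘M_p): M ≅ I[1,2], I[2,2], I[3,3].
μ_θ-semistable layers: μ^(1)=11; μ^(2)=3; μ^(3)=-17

((0, 0, 1); (0, 2, 0); (1, 0, 0))


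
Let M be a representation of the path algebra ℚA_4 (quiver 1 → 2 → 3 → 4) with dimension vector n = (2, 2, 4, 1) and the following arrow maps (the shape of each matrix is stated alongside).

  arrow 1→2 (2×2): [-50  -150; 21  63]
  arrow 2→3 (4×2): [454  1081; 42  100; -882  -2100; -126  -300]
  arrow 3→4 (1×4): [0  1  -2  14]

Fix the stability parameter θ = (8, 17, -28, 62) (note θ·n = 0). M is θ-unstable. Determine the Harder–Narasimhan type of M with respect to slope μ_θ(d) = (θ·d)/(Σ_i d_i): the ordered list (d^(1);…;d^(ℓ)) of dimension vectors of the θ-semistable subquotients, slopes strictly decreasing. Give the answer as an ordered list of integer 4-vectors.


Interval decomposition of M: I[1,1], I[1,3], I[2,4], I[3,3]^2.
HN type (ℓ=5): μ^(1)=62; μ^(2)=8; μ^(3)=-1; μ^(4)=-11/2; μ^(5)=-28

((0, 0, 0, 1); (1, 0, 0, 0); (1, 1, 1, 0); (0, 1, 1, 0); (0, 0, 2, 0))


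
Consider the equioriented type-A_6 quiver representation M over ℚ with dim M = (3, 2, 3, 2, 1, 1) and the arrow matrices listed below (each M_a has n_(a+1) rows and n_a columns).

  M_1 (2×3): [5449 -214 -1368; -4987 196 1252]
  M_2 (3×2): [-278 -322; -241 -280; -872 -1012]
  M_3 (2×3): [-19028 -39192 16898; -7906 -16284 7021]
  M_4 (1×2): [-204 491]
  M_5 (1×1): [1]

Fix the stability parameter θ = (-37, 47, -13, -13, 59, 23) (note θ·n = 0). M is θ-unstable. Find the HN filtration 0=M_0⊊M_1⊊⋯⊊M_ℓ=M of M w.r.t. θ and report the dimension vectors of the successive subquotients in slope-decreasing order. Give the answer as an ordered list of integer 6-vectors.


Barcode: M ≅ I[1,1], I[1,3]^2, I[3,6], I[4,4]. HN layers by μ_θ (4 steps, strictly decreasing):
  μ^(1)=41; μ^(2)=17; μ^(3)=-13; μ^(4)=-37

((0, 0, 0, 0, 1, 1); (0, 2, 2, 0, 0, 0); (0, 0, 1, 2, 0, 0); (3, 0, 0, 0, 0, 0))


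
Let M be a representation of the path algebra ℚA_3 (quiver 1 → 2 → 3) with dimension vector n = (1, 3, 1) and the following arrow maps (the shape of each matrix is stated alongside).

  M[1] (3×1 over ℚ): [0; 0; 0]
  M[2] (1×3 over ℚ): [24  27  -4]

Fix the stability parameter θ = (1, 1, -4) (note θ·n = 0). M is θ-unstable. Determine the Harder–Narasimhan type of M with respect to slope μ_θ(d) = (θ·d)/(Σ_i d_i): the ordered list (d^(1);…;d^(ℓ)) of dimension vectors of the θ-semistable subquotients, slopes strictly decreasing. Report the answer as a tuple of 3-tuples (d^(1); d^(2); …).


Barcode: M ≅ I[1,1], I[2,2]^2, I[2,3]. HN layers by μ_θ (2 steps, strictly decreasing):
  μ^(1)=1; μ^(2)=-3/2

((1, 2, 0); (0, 1, 1))


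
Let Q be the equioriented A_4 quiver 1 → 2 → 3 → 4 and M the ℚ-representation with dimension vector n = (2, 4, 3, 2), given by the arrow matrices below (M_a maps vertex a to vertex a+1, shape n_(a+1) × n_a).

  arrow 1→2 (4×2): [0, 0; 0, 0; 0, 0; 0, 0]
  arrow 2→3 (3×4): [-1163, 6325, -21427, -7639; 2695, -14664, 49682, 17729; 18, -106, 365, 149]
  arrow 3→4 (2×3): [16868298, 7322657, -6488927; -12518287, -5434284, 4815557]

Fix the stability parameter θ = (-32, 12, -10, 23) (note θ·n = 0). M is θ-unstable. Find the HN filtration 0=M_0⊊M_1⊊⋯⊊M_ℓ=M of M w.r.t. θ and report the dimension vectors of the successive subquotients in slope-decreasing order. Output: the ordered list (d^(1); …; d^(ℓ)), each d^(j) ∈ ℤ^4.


Interval decomposition of M: I[1,1]^2, I[2,2], I[2,3], I[2,4]^2.
HN type (ℓ=4): μ^(1)=23; μ^(2)=12; μ^(3)=1; μ^(4)=-32

((0, 0, 0, 2); (0, 1, 0, 0); (0, 3, 3, 0); (2, 0, 0, 0))


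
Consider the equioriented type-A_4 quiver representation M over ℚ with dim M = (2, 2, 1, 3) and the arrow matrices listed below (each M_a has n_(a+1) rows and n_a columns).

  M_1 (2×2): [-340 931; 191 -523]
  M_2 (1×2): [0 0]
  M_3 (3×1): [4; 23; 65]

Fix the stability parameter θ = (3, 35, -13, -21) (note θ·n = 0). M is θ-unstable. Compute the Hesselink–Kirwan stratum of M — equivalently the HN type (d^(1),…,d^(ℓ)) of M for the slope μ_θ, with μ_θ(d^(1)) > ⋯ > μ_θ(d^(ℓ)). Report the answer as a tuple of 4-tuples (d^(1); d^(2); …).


Interval decomposition of M: I[1,2]^2, I[3,4], I[4,4]^2.
HN type (ℓ=4): μ^(1)=35; μ^(2)=3; μ^(3)=-17; μ^(4)=-21

((0, 2, 0, 0); (2, 0, 0, 0); (0, 0, 1, 1); (0, 0, 0, 2))


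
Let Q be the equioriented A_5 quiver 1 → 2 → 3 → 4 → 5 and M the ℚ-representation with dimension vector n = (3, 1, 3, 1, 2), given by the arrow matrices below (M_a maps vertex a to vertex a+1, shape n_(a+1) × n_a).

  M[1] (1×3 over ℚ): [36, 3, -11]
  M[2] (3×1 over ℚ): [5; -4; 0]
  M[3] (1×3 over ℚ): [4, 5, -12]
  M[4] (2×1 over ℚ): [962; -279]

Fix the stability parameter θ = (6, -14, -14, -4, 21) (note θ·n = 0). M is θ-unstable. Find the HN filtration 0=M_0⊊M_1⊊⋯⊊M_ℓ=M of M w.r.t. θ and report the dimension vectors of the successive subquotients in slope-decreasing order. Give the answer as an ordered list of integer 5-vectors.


Barcode: M ≅ I[1,1]^2, I[1,3], I[3,3], I[3,5], I[5,5]. HN layers by μ_θ (5 steps, strictly decreasing):
  μ^(1)=21; μ^(2)=6; μ^(3)=-4; μ^(4)=-22/3; μ^(5)=-14

((0, 0, 0, 0, 2); (2, 0, 0, 0, 0); (0, 0, 0, 1, 0); (1, 1, 1, 0, 0); (0, 0, 2, 0, 0))


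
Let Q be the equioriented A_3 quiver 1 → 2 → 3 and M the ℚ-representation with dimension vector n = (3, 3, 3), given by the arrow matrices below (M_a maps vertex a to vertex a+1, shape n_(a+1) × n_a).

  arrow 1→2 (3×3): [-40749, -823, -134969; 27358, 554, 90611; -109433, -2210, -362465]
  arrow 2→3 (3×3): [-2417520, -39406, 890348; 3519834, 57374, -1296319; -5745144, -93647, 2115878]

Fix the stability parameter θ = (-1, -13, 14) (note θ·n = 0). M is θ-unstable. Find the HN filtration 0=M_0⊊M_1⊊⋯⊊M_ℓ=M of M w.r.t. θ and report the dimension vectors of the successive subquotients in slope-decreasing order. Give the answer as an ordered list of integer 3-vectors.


Barcode: M ≅ I[1,2], I[1,3]^2, I[3,3]. HN layers by μ_θ (2 steps, strictly decreasing):
  μ^(1)=14; μ^(2)=-7

((0, 0, 3); (3, 3, 0))


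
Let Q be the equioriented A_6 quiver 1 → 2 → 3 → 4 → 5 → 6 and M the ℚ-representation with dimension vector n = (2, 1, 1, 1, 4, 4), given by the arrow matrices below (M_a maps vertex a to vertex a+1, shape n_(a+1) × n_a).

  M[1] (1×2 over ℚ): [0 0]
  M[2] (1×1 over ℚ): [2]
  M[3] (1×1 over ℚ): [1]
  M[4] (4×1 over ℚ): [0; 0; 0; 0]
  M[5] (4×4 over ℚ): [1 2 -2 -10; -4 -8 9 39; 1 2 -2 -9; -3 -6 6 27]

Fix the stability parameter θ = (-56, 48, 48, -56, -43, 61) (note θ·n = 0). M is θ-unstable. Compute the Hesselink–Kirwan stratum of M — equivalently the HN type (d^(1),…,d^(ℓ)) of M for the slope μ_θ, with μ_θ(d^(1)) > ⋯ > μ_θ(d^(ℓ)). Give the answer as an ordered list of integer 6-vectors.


Via rank(M_{q-1}∘⋯∘M_p): M ≅ I[1,1]^2, I[2,4], I[5,5], I[5,6]^3, I[6,6].
μ_θ-semistable layers: μ^(1)=61; μ^(2)=40/3; μ^(3)=-43; μ^(4)=-56

((0, 0, 0, 0, 0, 4); (0, 1, 1, 1, 0, 0); (0, 0, 0, 0, 4, 0); (2, 0, 0, 0, 0, 0))


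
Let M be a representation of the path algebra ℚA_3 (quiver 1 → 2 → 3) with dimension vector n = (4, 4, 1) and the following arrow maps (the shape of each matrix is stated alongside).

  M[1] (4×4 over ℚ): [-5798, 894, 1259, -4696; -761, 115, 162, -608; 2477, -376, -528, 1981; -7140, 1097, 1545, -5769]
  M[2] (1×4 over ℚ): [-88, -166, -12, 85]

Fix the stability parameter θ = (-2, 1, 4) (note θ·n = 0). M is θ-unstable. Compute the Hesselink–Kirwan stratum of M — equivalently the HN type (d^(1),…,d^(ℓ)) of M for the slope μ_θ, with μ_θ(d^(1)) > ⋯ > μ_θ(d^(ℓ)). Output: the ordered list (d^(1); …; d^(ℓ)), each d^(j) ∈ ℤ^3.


Via rank(M_{q-1}∘⋯∘M_p): M ≅ I[1,2]^3, I[1,3].
μ_θ-semistable layers: μ^(1)=4; μ^(2)=1; μ^(3)=-2

((0, 0, 1); (0, 4, 0); (4, 0, 0))


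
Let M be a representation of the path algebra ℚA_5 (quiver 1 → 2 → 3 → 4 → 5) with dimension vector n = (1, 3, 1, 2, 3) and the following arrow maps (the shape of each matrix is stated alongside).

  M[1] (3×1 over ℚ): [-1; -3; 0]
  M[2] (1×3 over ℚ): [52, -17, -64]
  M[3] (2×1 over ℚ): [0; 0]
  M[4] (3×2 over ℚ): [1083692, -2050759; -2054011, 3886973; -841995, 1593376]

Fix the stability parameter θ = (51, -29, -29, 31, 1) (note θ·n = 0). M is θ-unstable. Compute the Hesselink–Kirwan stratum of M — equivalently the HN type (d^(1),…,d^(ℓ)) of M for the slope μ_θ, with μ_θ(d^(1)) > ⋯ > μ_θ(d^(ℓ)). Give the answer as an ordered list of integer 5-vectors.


Interval decomposition of M: I[1,3], I[2,2]^2, I[4,5]^2, I[5,5].
HN type (ℓ=4): μ^(1)=16; μ^(2)=1; μ^(3)=-7/3; μ^(4)=-29

((0, 0, 0, 2, 2); (0, 0, 0, 0, 1); (1, 1, 1, 0, 0); (0, 2, 0, 0, 0))
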